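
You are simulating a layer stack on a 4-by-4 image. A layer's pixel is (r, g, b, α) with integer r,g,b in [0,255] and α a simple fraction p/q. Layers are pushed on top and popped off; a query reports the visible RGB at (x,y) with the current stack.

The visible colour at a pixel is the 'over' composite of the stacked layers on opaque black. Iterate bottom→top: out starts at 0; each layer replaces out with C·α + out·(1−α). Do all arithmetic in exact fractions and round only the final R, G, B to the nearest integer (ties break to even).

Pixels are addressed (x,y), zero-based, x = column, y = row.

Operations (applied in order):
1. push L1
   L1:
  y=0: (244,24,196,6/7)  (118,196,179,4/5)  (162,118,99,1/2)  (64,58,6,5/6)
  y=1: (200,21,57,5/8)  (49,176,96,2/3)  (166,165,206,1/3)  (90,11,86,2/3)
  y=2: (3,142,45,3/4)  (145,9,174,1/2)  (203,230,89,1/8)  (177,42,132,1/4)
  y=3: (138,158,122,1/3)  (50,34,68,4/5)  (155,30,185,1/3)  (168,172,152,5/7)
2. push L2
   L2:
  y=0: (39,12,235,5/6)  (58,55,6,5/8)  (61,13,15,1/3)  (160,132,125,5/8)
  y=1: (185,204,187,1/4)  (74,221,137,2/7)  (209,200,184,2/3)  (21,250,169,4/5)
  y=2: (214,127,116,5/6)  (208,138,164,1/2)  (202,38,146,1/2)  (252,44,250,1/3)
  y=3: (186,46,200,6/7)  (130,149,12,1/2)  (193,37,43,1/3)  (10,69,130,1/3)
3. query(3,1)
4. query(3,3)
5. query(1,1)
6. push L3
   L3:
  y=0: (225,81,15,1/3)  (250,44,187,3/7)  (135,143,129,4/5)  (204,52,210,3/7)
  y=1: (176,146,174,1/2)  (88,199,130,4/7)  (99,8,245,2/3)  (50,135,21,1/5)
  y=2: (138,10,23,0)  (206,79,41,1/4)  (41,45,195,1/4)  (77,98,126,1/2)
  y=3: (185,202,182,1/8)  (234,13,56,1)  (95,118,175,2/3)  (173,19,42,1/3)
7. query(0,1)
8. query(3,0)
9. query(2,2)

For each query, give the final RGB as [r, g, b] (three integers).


query (3,1) [L1,L2] — begin 0,0,0
after L1 α=2/3: [60, 22/3, 172/3]
after L2 α=4/5: [144/5, 3022/15, 440/3]
rounded: [29, 201, 147]

(3,3) stack=L1,L2; from [0,0,0]:
after L1 α=5/7: [120, 860/7, 760/7]
after L2 α=1/3: [250/3, 2203/21, 810/7]
rounded: [83, 105, 116]

query (1,1) [L1,L2] — begin 0,0,0
+L1 (α=2/3) → [98/3, 352/3, 64]
+L2 (α=2/7) → [934/21, 3086/21, 594/7]
rounded: [44, 147, 85]

at x=0,y=1 over L1,L2,L3:
after L1 α=5/8: [125, 105/8, 285/8]
after L2 α=1/4: [140, 1947/32, 2351/32]
after L3 α=1/2: [158, 6619/64, 7919/64]
→ [158, 103, 124]

query (3,0) [L1,L2,L3] — begin 0,0,0
+L1 (α=5/6) → [160/3, 145/3, 5]
+L2 (α=5/8) → [120, 805/8, 80]
+L3 (α=3/7) → [156, 1117/14, 950/7]
→ [156, 80, 136]

at x=2,y=2 over L1,L2,L3:
after L1 α=1/8: [203/8, 115/4, 89/8]
after L2 α=1/2: [1819/16, 267/8, 1257/16]
after L3 α=1/4: [6113/64, 1161/32, 6891/64]
rounded: [96, 36, 108]


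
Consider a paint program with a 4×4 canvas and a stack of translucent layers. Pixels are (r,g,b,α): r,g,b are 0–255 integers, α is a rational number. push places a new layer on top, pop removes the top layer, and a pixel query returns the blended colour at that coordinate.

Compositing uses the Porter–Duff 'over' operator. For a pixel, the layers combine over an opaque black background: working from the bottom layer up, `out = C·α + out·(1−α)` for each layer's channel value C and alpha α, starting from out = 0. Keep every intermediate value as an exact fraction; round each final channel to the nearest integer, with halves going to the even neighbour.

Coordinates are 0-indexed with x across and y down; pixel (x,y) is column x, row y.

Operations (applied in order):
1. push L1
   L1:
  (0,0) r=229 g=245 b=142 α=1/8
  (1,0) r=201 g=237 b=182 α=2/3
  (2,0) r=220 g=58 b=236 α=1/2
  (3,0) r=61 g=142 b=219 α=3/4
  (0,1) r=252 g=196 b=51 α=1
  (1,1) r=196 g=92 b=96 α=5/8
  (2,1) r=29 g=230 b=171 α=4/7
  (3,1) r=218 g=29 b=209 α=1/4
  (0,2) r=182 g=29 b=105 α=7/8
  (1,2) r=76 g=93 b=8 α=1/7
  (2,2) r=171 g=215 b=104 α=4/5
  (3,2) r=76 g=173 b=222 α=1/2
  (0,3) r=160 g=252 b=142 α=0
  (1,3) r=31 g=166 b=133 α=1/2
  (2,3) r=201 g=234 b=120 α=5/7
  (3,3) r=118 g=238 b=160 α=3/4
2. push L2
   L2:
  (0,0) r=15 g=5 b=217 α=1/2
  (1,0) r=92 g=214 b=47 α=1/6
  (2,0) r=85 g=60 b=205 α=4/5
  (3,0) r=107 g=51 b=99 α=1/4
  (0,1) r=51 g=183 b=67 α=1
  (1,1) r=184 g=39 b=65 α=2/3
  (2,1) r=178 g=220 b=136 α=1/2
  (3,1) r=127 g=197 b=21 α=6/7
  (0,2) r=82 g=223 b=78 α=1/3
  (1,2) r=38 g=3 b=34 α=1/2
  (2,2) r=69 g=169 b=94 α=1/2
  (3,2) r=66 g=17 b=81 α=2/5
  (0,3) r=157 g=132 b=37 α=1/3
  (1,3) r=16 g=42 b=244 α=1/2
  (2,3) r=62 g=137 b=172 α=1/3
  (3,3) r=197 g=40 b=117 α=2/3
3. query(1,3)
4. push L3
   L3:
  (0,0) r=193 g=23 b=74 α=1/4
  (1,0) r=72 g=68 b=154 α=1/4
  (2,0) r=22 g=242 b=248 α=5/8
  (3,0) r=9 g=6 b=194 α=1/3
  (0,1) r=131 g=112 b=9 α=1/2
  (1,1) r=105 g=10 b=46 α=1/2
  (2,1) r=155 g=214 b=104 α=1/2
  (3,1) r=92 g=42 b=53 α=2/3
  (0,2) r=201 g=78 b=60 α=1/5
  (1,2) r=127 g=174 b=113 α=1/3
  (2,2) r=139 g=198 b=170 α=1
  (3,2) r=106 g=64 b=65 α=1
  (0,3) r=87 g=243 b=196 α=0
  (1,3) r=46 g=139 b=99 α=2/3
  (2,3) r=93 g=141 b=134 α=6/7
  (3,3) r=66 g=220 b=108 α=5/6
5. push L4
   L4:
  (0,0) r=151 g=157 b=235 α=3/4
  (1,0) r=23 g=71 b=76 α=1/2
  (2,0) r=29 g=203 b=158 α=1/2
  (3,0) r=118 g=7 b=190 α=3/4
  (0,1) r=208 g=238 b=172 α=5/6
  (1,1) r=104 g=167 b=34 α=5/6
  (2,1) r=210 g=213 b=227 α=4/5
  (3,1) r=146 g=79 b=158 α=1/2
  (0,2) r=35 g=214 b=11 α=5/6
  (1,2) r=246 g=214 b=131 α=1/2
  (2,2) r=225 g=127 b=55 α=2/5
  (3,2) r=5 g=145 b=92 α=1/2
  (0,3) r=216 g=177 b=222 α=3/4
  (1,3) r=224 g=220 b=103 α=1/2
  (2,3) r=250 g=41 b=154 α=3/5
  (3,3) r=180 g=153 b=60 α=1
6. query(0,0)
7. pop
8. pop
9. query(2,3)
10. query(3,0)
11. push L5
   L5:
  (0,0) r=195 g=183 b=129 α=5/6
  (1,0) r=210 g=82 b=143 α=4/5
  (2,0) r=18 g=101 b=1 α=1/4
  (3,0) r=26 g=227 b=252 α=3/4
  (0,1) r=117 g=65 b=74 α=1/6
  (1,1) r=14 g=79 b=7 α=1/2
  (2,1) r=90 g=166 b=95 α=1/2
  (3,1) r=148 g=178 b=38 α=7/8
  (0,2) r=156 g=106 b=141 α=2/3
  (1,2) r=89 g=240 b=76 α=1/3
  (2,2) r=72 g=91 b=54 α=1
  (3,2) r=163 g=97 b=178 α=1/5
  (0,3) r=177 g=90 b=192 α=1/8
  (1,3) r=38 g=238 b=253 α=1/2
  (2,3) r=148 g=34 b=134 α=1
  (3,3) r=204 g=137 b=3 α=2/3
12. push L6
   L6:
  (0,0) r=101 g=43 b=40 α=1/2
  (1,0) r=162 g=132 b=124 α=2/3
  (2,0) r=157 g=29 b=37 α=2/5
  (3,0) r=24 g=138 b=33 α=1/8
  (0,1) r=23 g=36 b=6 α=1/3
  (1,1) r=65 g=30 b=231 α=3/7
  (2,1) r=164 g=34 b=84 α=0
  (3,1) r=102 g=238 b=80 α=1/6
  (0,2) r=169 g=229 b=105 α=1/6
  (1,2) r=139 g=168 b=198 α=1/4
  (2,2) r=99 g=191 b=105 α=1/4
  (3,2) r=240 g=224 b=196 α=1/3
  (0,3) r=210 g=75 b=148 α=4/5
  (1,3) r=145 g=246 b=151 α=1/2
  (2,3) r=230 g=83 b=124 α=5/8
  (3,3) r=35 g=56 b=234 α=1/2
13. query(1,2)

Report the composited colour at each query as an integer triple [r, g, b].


query (1,3) [L1,L2] — begin 0,0,0
after L1 α=1/2: [31/2, 83, 133/2]
after L2 α=1/2: [63/4, 125/2, 621/4]
= [16, 62, 155]

(0,0) stack=L1,L2,L3,L4; from [0,0,0]:
after L1 α=1/8: [229/8, 245/8, 71/4]
after L2 α=1/2: [349/16, 285/16, 939/8]
after L3 α=1/4: [4135/64, 1223/64, 3409/32]
after L4 α=3/4: [33127/256, 31367/256, 25969/128]
rounded: [129, 123, 203]

(2,3) stack=L1,L2; from [0,0,0]:
L1 α=5/7: [1005/7, 1170/7, 600/7]
L2 α=1/3: [2444/21, 3299/21, 2404/21]
rounded: [116, 157, 114]

(3,0) stack=L1,L2; from [0,0,0]:
L1 α=3/4: [183/4, 213/2, 657/4]
L2 α=1/4: [977/16, 741/8, 2367/16]
= [61, 93, 148]

query (1,2) [L1,L2,L5,L6] — begin 0,0,0
after L1 α=1/7: [76/7, 93/7, 8/7]
after L2 α=1/2: [171/7, 57/7, 123/7]
after L5 α=1/3: [965/21, 598/7, 778/21]
after L6 α=1/4: [969/14, 1485/14, 541/7]
= [69, 106, 77]


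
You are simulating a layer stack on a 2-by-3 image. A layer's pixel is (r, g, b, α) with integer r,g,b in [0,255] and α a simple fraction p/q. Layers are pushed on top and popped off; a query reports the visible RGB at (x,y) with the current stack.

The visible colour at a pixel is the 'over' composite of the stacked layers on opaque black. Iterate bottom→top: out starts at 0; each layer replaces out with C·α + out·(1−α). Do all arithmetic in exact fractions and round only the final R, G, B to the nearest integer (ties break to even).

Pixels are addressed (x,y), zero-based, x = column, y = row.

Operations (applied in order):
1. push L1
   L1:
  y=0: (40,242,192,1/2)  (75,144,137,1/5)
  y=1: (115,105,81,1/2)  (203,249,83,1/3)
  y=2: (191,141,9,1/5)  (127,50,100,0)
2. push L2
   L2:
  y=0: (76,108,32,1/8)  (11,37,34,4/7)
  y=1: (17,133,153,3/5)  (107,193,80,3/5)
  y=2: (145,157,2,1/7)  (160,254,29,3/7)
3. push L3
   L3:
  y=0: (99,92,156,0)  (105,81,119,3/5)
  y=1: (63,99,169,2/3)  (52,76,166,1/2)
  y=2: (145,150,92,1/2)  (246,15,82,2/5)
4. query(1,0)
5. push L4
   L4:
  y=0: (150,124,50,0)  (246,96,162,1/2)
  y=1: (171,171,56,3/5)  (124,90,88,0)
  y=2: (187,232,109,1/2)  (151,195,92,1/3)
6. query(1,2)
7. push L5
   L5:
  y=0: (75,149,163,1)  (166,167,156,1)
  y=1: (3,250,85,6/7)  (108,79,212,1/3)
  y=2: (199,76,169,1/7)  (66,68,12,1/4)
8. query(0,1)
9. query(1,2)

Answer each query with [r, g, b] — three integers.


(1,0) stack=L1,L2,L3; from [0,0,0]:
+L1 (α=1/5) → [15, 144/5, 137/5]
+L2 (α=4/7) → [89/7, 1172/35, 1091/35]
+L3 (α=3/5) → [2383/35, 10849/175, 14677/175]
→ [68, 62, 84]

query (1,2) [L1,L2,L3,L4] — begin 0,0,0
after L1 α=0: [0, 0, 0]
after L2 α=3/7: [480/7, 762/7, 87/7]
after L3 α=2/5: [4884/35, 2496/35, 1409/35]
after L4 α=1/3: [15053/105, 3939/35, 6038/105]
→ [143, 113, 58]

(0,1) stack=L1,L2,L3,L4,L5; from [0,0,0]:
L1 α=1/2: [115/2, 105/2, 81/2]
L2 α=3/5: [166/5, 504/5, 108]
L3 α=2/3: [796/15, 498/5, 446/3]
L4 α=3/5: [9287/75, 3561/25, 1396/15]
L5 α=6/7: [10637/525, 41061/175, 9046/105]
→ [20, 235, 86]

query (1,2) [L1,L2,L3,L4,L5] — begin 0,0,0
L1 α=0: [0, 0, 0]
L2 α=3/7: [480/7, 762/7, 87/7]
L3 α=2/5: [4884/35, 2496/35, 1409/35]
L4 α=1/3: [15053/105, 3939/35, 6038/105]
L5 α=1/4: [17363/140, 14197/140, 3229/70]
→ [124, 101, 46]


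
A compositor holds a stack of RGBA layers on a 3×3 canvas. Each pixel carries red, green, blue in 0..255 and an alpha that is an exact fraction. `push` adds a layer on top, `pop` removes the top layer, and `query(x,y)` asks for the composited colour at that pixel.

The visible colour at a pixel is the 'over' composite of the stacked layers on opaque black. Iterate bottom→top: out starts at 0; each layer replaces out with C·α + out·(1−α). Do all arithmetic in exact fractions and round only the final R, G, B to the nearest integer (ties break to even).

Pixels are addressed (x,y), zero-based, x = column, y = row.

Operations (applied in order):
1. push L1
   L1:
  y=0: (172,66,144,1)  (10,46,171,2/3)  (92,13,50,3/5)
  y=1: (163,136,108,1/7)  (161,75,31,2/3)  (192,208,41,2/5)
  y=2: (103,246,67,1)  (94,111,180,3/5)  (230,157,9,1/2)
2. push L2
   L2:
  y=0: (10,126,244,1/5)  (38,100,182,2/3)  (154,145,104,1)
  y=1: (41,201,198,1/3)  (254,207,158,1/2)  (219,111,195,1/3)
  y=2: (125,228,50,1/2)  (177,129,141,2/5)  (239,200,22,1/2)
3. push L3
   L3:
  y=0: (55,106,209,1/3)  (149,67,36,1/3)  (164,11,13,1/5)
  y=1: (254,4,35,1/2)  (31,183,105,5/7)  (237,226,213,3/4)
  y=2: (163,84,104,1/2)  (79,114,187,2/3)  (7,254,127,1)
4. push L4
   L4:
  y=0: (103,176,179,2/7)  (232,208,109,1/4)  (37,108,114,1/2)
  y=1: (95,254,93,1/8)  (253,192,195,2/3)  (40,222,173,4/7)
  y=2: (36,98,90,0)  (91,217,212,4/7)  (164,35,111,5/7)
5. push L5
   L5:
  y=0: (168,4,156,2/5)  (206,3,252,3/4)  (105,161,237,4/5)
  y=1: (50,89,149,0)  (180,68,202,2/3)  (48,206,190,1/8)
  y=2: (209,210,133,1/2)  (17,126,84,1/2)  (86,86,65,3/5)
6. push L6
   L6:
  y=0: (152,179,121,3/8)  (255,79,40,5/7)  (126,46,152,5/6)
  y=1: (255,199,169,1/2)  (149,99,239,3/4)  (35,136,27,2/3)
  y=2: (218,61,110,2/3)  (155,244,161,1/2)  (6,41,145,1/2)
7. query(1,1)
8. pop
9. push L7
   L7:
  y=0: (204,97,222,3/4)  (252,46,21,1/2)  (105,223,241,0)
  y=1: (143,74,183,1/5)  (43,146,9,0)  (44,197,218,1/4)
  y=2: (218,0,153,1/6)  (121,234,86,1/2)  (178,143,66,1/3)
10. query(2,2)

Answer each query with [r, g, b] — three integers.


(1,1) stack=L1,L2,L3,L4,L5,L6; from [0,0,0]:
L1 α=2/3: [322/3, 50, 62/3]
L2 α=1/2: [542/3, 257/2, 268/3]
L3 α=5/7: [1549/21, 1172/7, 2111/21]
L4 α=2/3: [12175/63, 3860/21, 10301/63]
L5 α=2/3: [34855/189, 6716/63, 35753/189]
L6 α=3/4: [59669/378, 25427/252, 85633/378]
= [158, 101, 227]

query (2,2) [L1,L2,L3,L4,L5,L7] — begin 0,0,0
+L1 (α=1/2) → [115, 157/2, 9/2]
+L2 (α=1/2) → [177, 557/4, 53/4]
+L3 (α=1) → [7, 254, 127]
+L4 (α=5/7) → [834/7, 683/7, 809/7]
+L5 (α=3/5) → [3474/35, 3172/35, 2983/35]
+L7 (α=1/3) → [13178/105, 3783/35, 8276/105]
= [126, 108, 79]


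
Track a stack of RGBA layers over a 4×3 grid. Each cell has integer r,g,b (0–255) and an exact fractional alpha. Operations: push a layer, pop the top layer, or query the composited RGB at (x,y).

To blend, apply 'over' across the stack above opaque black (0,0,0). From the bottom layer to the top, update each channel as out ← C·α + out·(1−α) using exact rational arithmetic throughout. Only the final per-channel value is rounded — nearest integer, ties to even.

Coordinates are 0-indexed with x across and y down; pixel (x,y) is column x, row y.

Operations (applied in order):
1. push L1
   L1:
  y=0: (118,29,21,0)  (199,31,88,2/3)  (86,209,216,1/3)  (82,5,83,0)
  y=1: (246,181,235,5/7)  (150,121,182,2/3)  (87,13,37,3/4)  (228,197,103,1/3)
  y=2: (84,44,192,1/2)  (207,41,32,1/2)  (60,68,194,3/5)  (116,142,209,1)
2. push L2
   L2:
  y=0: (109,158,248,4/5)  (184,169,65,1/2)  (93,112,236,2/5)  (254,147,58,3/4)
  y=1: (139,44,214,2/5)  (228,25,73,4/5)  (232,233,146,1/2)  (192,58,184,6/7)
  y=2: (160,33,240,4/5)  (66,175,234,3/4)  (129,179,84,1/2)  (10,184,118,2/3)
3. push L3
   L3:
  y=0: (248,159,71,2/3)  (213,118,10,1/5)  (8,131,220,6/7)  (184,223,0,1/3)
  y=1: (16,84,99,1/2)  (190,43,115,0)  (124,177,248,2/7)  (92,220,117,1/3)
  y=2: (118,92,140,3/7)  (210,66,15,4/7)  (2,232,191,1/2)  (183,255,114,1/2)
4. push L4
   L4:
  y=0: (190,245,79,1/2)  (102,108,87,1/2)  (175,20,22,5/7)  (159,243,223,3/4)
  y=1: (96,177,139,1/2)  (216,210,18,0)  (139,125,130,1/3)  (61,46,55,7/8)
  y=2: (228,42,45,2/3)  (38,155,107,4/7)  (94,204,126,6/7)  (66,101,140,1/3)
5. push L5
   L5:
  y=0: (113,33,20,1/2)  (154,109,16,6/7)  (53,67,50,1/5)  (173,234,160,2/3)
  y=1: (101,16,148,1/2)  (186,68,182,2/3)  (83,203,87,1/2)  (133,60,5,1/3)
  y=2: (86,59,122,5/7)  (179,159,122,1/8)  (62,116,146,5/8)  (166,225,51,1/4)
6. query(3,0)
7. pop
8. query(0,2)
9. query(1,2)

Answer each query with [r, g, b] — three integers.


at x=3,y=0 over L1,L2,L3,L4,L5:
+L1 (α=0) → [0, 0, 0]
+L2 (α=3/4) → [381/2, 441/4, 87/2]
+L3 (α=1/3) → [565/3, 887/6, 29]
+L4 (α=3/4) → [499/3, 5261/24, 349/2]
+L5 (α=2/3) → [1537/9, 16493/72, 989/6]
= [171, 229, 165]

at x=0,y=2 over L1,L2,L3,L4:
+L1 (α=1/2) → [42, 22, 96]
+L2 (α=4/5) → [682/5, 154/5, 1056/5]
+L3 (α=3/7) → [4498/35, 1996/35, 6324/35]
+L4 (α=2/3) → [20458/105, 4936/105, 3158/35]
→ [195, 47, 90]

at x=1,y=2 over L1,L2,L3,L4:
L1 α=1/2: [207/2, 41/2, 16]
L2 α=3/4: [603/8, 1091/8, 359/2]
L3 α=4/7: [8529/56, 5385/56, 171/2]
L4 α=4/7: [34099/392, 50875/392, 1369/14]
rounded: [87, 130, 98]


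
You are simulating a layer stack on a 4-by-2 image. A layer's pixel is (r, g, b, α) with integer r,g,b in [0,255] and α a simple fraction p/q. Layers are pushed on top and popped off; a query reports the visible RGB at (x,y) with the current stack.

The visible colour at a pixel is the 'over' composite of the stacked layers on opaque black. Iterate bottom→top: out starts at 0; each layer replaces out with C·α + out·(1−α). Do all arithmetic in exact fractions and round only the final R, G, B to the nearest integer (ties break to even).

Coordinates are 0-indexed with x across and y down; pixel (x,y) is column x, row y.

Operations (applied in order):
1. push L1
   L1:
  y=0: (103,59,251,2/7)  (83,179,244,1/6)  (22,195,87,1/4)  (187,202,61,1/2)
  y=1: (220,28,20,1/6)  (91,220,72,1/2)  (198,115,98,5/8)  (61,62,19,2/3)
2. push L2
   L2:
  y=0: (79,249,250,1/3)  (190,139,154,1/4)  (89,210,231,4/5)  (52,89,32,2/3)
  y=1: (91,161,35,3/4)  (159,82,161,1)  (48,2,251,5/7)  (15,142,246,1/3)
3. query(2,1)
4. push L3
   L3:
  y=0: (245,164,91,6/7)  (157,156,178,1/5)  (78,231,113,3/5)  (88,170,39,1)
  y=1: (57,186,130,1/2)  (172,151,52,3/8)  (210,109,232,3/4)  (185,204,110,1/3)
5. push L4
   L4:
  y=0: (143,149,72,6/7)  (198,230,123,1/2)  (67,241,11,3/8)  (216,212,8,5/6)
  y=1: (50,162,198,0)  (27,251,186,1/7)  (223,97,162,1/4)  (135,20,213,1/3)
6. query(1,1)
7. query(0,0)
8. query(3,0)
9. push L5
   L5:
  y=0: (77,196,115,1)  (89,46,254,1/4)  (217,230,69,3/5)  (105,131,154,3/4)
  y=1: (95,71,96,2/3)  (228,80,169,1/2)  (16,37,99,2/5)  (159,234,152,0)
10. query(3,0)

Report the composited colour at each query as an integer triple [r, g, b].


at x=2,y=1 over L1,L2:
after L1 α=5/8: [495/4, 575/8, 245/4]
after L2 α=5/7: [975/14, 615/28, 2755/14]
= [70, 22, 197]

query (1,1) [L1,L2,L3,L4] — begin 0,0,0
+L1 (α=1/2) → [91/2, 110, 36]
+L2 (α=1) → [159, 82, 161]
+L3 (α=3/8) → [1311/8, 863/8, 961/8]
+L4 (α=1/7) → [4041/28, 3593/28, 3627/28]
= [144, 128, 130]

at x=0,y=0 over L1,L2,L3,L4:
+L1 (α=2/7) → [206/7, 118/7, 502/7]
+L2 (α=1/3) → [965/21, 1979/21, 918/7]
+L3 (α=6/7) → [31835/147, 22643/147, 4740/49]
+L4 (α=6/7) → [157961/1029, 154061/1029, 25908/343]
= [154, 150, 76]

query (3,0) [L1,L2,L3,L4] — begin 0,0,0
+L1 (α=1/2) → [187/2, 101, 61/2]
+L2 (α=2/3) → [395/6, 93, 63/2]
+L3 (α=1) → [88, 170, 39]
+L4 (α=5/6) → [584/3, 205, 79/6]
→ [195, 205, 13]

at x=3,y=0 over L1,L2,L3,L4,L5:
L1 α=1/2: [187/2, 101, 61/2]
L2 α=2/3: [395/6, 93, 63/2]
L3 α=1: [88, 170, 39]
L4 α=5/6: [584/3, 205, 79/6]
L5 α=3/4: [1529/12, 299/2, 2851/24]
→ [127, 150, 119]


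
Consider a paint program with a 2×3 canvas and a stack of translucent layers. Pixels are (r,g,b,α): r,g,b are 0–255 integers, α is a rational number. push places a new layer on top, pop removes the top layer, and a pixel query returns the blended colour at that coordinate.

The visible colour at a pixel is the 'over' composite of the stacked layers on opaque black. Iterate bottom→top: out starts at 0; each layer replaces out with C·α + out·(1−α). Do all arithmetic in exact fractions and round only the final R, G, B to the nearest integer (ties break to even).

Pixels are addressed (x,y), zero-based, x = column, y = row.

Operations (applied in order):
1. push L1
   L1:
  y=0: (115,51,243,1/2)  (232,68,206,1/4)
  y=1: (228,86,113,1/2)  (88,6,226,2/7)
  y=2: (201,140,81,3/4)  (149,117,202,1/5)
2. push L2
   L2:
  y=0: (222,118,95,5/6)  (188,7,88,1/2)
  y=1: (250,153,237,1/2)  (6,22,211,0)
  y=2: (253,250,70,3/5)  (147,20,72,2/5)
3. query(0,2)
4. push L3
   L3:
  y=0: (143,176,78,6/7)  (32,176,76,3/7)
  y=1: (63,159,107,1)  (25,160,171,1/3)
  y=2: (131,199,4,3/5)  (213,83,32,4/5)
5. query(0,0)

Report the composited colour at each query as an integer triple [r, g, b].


at x=0,y=2 over L1,L2:
+L1 (α=3/4) → [603/4, 105, 243/4]
+L2 (α=3/5) → [2121/10, 192, 663/10]
rounded: [212, 192, 66]

at x=0,y=0 over L1,L2,L3:
+L1 (α=1/2) → [115/2, 51/2, 243/2]
+L2 (α=5/6) → [2335/12, 1231/12, 1193/12]
+L3 (α=6/7) → [12631/84, 13903/84, 6809/84]
rounded: [150, 166, 81]


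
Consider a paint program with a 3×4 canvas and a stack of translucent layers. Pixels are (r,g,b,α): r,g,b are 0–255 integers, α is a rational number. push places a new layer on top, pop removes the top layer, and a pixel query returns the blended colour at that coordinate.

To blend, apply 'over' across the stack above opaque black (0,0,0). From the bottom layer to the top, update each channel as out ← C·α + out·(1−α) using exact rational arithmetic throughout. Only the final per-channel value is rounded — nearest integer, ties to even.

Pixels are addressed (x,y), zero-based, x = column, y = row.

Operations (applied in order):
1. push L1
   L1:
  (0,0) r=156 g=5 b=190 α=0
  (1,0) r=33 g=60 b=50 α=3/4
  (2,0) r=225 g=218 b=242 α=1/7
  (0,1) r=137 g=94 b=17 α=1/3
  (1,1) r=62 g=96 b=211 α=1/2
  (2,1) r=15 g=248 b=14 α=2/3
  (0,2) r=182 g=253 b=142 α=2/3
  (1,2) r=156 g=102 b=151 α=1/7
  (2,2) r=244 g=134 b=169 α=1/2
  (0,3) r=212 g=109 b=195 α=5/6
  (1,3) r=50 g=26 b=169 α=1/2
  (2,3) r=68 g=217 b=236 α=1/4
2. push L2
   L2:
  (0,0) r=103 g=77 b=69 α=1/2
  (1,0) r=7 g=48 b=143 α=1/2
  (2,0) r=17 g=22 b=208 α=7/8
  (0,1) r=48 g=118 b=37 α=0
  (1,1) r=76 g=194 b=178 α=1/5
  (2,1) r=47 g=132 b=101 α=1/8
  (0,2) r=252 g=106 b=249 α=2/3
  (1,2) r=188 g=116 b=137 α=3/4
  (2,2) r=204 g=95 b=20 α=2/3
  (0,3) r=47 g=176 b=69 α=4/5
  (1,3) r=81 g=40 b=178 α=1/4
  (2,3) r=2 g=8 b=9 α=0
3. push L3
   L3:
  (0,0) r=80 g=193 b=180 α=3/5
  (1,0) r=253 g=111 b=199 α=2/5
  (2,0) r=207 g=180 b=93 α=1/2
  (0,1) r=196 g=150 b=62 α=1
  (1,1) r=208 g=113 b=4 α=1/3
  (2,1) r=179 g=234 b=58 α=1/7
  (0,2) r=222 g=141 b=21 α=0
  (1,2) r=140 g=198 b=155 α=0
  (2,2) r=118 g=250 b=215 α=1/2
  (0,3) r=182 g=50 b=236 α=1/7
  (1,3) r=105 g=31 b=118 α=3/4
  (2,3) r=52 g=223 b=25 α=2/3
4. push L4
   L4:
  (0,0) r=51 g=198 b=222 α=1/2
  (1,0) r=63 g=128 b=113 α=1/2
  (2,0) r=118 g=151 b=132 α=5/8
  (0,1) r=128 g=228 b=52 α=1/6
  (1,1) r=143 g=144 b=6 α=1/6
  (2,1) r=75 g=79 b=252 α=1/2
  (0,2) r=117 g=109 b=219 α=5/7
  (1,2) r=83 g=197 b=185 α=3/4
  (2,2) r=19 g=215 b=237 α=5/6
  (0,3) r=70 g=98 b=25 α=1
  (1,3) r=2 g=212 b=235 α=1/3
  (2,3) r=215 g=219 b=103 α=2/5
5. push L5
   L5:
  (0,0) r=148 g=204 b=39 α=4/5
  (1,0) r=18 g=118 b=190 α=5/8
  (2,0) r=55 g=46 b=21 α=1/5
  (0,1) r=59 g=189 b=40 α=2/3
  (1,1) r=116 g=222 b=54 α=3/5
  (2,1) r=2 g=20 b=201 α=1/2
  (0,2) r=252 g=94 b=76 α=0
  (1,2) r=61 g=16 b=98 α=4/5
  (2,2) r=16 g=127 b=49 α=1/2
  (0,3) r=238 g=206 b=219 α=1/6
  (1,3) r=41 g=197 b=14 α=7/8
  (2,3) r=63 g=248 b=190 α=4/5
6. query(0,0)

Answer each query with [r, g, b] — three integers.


(0,0) stack=L1,L2,L3,L4,L5; from [0,0,0]:
after L1 α=0: [0, 0, 0]
after L2 α=1/2: [103/2, 77/2, 69/2]
after L3 α=3/5: [343/5, 656/5, 609/5]
after L4 α=1/2: [299/5, 823/5, 1719/10]
after L5 α=4/5: [3259/25, 4903/25, 3279/50]
rounded: [130, 196, 66]


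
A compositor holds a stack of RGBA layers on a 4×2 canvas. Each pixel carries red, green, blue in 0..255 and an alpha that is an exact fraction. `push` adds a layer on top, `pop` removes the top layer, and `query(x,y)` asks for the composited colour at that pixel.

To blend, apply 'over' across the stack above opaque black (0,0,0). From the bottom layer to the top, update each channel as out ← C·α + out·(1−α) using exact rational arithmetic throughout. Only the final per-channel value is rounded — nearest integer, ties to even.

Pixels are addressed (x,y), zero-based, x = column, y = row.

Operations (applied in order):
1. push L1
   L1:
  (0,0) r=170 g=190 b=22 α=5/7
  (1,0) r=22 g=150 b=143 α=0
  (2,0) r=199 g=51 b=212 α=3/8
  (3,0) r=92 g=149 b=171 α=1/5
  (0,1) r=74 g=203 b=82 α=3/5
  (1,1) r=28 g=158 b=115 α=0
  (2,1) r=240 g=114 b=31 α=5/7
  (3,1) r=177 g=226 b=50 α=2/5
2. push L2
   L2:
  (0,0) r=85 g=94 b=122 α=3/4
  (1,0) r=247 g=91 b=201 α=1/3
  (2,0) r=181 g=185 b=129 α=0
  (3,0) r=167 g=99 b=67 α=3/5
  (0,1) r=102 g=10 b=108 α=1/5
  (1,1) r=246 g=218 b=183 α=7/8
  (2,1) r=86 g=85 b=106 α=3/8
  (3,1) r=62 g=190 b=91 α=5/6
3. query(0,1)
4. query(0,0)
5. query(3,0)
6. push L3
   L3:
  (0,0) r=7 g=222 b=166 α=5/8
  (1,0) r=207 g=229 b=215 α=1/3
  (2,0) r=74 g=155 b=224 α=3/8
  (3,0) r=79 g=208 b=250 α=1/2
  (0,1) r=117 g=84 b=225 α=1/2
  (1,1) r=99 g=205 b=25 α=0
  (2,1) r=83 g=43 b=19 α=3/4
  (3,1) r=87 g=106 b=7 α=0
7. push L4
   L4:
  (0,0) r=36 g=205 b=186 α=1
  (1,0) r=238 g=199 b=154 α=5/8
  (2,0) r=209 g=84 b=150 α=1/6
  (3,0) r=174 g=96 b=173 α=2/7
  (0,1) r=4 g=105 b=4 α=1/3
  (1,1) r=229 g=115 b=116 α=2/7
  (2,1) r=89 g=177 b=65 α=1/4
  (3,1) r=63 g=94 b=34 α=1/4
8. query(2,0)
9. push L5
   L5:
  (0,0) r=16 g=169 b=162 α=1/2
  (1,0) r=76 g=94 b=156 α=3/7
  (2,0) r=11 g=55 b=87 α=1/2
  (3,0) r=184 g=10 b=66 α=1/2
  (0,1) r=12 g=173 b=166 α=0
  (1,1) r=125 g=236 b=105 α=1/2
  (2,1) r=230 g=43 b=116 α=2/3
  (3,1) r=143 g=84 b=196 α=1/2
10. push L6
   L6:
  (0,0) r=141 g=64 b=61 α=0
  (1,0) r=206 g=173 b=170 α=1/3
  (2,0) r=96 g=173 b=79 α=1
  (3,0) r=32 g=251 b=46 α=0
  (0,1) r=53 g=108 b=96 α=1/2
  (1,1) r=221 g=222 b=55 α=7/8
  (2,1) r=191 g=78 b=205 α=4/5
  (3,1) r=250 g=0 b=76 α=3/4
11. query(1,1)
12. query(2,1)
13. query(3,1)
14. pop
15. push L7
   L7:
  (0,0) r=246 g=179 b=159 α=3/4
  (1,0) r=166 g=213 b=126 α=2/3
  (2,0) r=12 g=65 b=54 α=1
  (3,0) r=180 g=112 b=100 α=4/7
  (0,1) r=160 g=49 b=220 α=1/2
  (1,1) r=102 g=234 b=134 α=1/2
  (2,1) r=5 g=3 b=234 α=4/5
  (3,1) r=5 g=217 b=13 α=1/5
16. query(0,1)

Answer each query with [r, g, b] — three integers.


(0,1) stack=L1,L2; from [0,0,0]:
+L1 (α=3/5) → [222/5, 609/5, 246/5]
+L2 (α=1/5) → [1398/25, 2486/25, 1524/25]
= [56, 99, 61]

at x=0,y=0 over L1,L2:
+L1 (α=5/7) → [850/7, 950/7, 110/7]
+L2 (α=3/4) → [2635/28, 731/7, 668/7]
→ [94, 104, 95]

query (3,0) [L1,L2] — begin 0,0,0
L1 α=1/5: [92/5, 149/5, 171/5]
L2 α=3/5: [2689/25, 1783/25, 1347/25]
rounded: [108, 71, 54]

(2,0) stack=L1,L2,L3,L4; from [0,0,0]:
after L1 α=3/8: [597/8, 153/8, 159/2]
after L2 α=0: [597/8, 153/8, 159/2]
after L3 α=3/8: [4761/64, 4485/64, 2139/16]
after L4 α=1/6: [37181/384, 9267/128, 4365/32]
→ [97, 72, 136]

query (1,1) [L1,L2,L3,L4,L5,L6] — begin 0,0,0
L1 α=0: [0, 0, 0]
L2 α=7/8: [861/4, 763/4, 1281/8]
L3 α=0: [861/4, 763/4, 1281/8]
L4 α=2/7: [6137/28, 4735/28, 8261/56]
L5 α=1/2: [9637/56, 11343/56, 14141/112]
L6 α=7/8: [96269/448, 98367/448, 57261/896]
= [215, 220, 64]

(2,1) stack=L1,L2,L3,L4,L5,L6; from [0,0,0]:
L1 α=5/7: [1200/7, 570/7, 155/7]
L2 α=3/8: [3903/28, 4635/56, 3001/56]
L3 α=3/4: [10875/112, 11859/224, 6193/224]
L4 α=1/4: [42593/448, 75225/896, 33139/896]
L5 α=2/3: [82891/448, 152281/2688, 80337/896]
L6 α=4/5: [425163/2240, 990937/13440, 815057/4480]
= [190, 74, 182]

(3,1) stack=L1,L2,L3,L4,L5,L6; from [0,0,0]:
+L1 (α=2/5) → [354/5, 452/5, 20]
+L2 (α=5/6) → [952/15, 867/5, 475/6]
+L3 (α=0) → [952/15, 867/5, 475/6]
+L4 (α=1/4) → [1267/20, 3071/20, 543/8]
+L5 (α=1/2) → [4127/40, 4751/40, 2111/16]
+L6 (α=3/4) → [34127/160, 4751/160, 5759/64]
rounded: [213, 30, 90]

(0,1) stack=L1,L2,L3,L4,L5,L7; from [0,0,0]:
after L1 α=3/5: [222/5, 609/5, 246/5]
after L2 α=1/5: [1398/25, 2486/25, 1524/25]
after L3 α=1/2: [4323/50, 2293/25, 7149/50]
after L4 α=1/3: [4423/75, 7211/75, 7249/75]
after L5 α=0: [4423/75, 7211/75, 7249/75]
after L7 α=1/2: [16423/150, 5443/75, 23749/150]
rounded: [109, 73, 158]


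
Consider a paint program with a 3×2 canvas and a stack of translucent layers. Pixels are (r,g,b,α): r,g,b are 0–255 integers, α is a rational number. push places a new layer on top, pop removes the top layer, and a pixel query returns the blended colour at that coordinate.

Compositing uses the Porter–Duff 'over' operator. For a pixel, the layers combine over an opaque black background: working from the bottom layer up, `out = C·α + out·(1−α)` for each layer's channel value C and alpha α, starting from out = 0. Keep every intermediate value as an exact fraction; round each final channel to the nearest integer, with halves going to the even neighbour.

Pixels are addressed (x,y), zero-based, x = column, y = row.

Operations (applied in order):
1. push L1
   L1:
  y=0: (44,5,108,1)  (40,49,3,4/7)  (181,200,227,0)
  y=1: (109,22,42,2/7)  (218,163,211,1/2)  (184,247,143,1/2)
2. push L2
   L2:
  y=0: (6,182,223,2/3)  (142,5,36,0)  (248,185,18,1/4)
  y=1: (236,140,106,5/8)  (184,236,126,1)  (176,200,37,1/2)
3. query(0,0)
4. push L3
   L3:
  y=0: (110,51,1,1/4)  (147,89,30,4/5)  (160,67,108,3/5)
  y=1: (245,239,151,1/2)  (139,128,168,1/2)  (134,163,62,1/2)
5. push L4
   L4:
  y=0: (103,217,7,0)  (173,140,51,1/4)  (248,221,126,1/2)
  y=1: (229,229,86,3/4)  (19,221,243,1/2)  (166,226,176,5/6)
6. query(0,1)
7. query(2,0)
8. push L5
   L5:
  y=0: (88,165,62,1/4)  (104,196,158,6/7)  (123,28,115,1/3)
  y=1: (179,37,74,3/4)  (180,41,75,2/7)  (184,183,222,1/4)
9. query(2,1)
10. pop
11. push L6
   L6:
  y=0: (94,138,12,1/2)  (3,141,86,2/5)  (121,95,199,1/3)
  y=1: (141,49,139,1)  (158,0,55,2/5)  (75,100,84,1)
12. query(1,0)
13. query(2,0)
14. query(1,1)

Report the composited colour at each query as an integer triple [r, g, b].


query (0,0) [L1,L2] — begin 0,0,0
+L1 (α=1) → [44, 5, 108]
+L2 (α=2/3) → [56/3, 123, 554/3]
= [19, 123, 185]

at x=0,y=1 over L1,L2,L3,L4:
after L1 α=2/7: [218/7, 44/7, 12]
after L2 α=5/8: [4457/28, 629/7, 283/4]
after L3 α=1/2: [11317/56, 1151/7, 887/8]
after L4 α=3/4: [49789/224, 1490/7, 2951/32]
rounded: [222, 213, 92]

at x=2,y=0 over L1,L2,L3,L4:
+L1 (α=0) → [0, 0, 0]
+L2 (α=1/4) → [62, 185/4, 9/2]
+L3 (α=3/5) → [604/5, 587/10, 333/5]
+L4 (α=1/2) → [922/5, 2797/20, 963/10]
rounded: [184, 140, 96]

at x=2,y=1 over L1,L2,L3,L4,L5:
after L1 α=1/2: [92, 247/2, 143/2]
after L2 α=1/2: [134, 647/4, 217/4]
after L3 α=1/2: [134, 1299/8, 465/8]
after L4 α=5/6: [482/3, 10339/48, 7505/48]
after L5 α=1/4: [333/2, 13267/64, 11057/64]
= [166, 207, 173]

query (1,0) [L1,L2,L3,L4,L6] — begin 0,0,0
after L1 α=4/7: [160/7, 28, 12/7]
after L2 α=0: [160/7, 28, 12/7]
after L3 α=4/5: [4276/35, 384/5, 852/35]
after L4 α=1/4: [18883/140, 463/5, 4341/140]
after L6 α=2/5: [57489/700, 2799/25, 37103/700]
→ [82, 112, 53]

query (2,0) [L1,L2,L3,L4,L6] — begin 0,0,0
L1 α=0: [0, 0, 0]
L2 α=1/4: [62, 185/4, 9/2]
L3 α=3/5: [604/5, 587/10, 333/5]
L4 α=1/2: [922/5, 2797/20, 963/10]
L6 α=1/3: [2449/15, 1249/10, 1958/15]
= [163, 125, 131]

(1,1) stack=L1,L2,L3,L4,L6; from [0,0,0]:
L1 α=1/2: [109, 163/2, 211/2]
L2 α=1: [184, 236, 126]
L3 α=1/2: [323/2, 182, 147]
L4 α=1/2: [361/4, 403/2, 195]
L6 α=2/5: [2347/20, 1209/10, 139]
→ [117, 121, 139]


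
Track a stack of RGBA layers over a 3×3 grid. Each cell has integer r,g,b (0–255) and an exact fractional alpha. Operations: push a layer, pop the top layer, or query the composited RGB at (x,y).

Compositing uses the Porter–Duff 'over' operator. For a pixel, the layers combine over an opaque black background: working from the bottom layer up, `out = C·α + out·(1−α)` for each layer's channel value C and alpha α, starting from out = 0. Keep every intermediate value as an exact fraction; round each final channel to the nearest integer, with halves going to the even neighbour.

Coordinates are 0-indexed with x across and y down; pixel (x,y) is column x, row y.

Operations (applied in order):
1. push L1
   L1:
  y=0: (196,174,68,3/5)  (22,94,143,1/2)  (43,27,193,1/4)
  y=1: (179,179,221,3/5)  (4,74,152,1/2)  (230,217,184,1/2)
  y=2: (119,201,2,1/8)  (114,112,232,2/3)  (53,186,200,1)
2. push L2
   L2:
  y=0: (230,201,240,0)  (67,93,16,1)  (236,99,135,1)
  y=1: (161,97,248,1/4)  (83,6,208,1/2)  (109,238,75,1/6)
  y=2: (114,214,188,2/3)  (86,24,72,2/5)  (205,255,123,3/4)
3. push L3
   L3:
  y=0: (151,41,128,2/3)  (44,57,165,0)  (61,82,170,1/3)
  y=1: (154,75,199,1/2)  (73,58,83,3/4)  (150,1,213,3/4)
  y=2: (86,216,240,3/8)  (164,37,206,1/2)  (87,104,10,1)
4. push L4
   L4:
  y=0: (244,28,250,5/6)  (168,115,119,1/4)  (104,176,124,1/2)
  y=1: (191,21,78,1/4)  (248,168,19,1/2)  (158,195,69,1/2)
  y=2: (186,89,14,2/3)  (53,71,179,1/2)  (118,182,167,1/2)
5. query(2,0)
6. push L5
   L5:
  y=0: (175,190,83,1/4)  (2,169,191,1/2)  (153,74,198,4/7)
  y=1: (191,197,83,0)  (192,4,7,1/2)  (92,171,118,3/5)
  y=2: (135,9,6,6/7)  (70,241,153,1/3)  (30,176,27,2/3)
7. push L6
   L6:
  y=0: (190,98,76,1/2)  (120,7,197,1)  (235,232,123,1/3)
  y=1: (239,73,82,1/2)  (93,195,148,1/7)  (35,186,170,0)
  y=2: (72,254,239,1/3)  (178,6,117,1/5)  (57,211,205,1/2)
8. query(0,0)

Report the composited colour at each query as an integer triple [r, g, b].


(2,0) stack=L1,L2,L3,L4; from [0,0,0]:
L1 α=1/4: [43/4, 27/4, 193/4]
L2 α=1: [236, 99, 135]
L3 α=1/3: [533/3, 280/3, 440/3]
L4 α=1/2: [845/6, 404/3, 406/3]
→ [141, 135, 135]

at x=0,y=0 over L1,L2,L3,L4,L5,L6:
L1 α=3/5: [588/5, 522/5, 204/5]
L2 α=0: [588/5, 522/5, 204/5]
L3 α=2/3: [2098/15, 932/15, 1484/15]
L4 α=5/6: [10199/45, 1516/45, 10117/45]
L5 α=1/4: [3206/15, 2183/30, 5681/30]
L6 α=1/2: [3028/15, 5123/60, 7961/60]
rounded: [202, 85, 133]


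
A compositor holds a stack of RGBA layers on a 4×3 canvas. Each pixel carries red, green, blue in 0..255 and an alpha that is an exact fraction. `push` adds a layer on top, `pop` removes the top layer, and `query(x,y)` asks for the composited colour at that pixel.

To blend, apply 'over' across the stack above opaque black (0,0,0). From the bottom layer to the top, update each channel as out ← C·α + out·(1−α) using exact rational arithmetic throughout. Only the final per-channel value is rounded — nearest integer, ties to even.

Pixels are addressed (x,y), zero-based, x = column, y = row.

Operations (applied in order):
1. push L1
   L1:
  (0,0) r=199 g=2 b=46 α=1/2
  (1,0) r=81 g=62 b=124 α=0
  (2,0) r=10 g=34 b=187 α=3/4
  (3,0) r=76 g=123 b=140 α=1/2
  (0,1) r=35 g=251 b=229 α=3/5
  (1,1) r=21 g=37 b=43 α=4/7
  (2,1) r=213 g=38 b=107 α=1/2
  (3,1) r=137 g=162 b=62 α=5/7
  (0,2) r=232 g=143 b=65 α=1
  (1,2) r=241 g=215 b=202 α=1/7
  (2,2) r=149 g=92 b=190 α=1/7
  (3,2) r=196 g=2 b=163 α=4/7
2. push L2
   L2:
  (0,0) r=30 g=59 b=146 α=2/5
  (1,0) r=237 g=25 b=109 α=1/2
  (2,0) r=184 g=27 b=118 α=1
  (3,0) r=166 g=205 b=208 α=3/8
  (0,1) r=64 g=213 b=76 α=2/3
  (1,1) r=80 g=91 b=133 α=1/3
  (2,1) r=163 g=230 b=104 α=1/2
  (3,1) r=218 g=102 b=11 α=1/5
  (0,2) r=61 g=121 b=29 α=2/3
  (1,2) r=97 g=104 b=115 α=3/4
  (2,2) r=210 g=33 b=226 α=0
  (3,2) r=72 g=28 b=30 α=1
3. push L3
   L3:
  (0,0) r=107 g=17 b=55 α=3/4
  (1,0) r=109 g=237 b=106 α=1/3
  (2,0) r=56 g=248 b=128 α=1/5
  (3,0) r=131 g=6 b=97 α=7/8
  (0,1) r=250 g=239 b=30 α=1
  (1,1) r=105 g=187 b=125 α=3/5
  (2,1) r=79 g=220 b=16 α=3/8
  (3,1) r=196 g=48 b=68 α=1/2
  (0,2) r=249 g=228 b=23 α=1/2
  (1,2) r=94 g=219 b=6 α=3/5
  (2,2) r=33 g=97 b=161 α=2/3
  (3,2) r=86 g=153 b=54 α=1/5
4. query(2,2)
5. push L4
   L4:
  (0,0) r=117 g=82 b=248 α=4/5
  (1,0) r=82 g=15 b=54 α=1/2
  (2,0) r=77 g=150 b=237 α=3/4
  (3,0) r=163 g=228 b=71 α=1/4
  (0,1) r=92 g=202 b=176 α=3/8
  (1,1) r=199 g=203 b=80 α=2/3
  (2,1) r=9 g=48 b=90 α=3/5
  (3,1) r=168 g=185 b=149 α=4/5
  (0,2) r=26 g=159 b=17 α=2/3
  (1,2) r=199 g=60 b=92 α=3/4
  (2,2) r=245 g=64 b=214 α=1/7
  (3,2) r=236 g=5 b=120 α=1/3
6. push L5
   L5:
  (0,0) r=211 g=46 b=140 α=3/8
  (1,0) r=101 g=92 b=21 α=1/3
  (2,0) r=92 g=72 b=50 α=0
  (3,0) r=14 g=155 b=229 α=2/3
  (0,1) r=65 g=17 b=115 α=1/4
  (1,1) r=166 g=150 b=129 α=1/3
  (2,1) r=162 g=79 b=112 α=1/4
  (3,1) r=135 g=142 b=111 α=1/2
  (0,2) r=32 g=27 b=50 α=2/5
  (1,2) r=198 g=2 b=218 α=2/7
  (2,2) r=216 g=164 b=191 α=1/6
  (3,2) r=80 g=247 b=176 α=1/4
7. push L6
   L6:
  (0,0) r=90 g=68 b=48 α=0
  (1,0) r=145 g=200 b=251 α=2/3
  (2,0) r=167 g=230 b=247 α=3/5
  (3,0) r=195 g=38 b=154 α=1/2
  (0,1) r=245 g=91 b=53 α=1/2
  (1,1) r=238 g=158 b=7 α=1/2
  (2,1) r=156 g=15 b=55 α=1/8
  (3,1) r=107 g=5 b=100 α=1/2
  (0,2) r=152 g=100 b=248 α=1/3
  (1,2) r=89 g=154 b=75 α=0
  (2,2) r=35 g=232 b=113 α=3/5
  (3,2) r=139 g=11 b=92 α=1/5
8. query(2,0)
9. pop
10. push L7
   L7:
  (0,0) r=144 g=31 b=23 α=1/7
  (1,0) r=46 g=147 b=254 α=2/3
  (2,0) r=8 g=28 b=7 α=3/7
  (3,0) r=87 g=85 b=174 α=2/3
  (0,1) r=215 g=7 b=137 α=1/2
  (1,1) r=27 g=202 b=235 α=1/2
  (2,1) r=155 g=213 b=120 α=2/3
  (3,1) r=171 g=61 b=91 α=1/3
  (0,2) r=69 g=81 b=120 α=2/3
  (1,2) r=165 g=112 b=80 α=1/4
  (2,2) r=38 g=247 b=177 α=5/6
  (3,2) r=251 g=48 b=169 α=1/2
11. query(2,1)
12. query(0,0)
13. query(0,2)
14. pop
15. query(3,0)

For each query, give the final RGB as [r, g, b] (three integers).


query (2,2) [L1,L2,L3] — begin 0,0,0
after L1 α=1/7: [149/7, 92/7, 190/7]
after L2 α=0: [149/7, 92/7, 190/7]
after L3 α=2/3: [611/21, 1450/21, 2444/21]
rounded: [29, 69, 116]

at x=2,y=0 over L1,L2,L3,L4,L5,L6:
after L1 α=3/4: [15/2, 51/2, 561/4]
after L2 α=1: [184, 27, 118]
after L3 α=1/5: [792/5, 356/5, 120]
after L4 α=3/4: [1947/20, 1303/10, 831/4]
after L5 α=0: [1947/20, 1303/10, 831/4]
after L6 α=3/5: [6957/50, 4753/25, 2313/10]
= [139, 190, 231]

(2,1) stack=L1,L2,L3,L4,L5,L7; from [0,0,0]:
after L1 α=1/2: [213/2, 19, 107/2]
after L2 α=1/2: [539/4, 249/2, 315/4]
after L3 α=3/8: [3643/32, 2565/16, 1767/32]
after L4 α=3/5: [815/16, 3717/40, 6087/80]
after L5 α=1/4: [5037/64, 14311/160, 27221/320]
after L7 α=2/3: [24877/192, 82471/480, 104021/960]
= [130, 172, 108]

(0,0) stack=L1,L2,L3,L4,L5,L7; from [0,0,0]:
+L1 (α=1/2) → [199/2, 1, 23]
+L2 (α=2/5) → [717/10, 121/5, 361/5]
+L3 (α=3/4) → [3927/40, 94/5, 593/10]
+L4 (α=4/5) → [22647/200, 1734/25, 10513/50]
+L5 (α=3/8) → [47967/320, 303/5, 14713/80]
+L7 (α=1/7) → [166941/1120, 1973/35, 6437/40]
rounded: [149, 56, 161]

(0,2) stack=L1,L2,L3,L4,L5,L7; from [0,0,0]:
after L1 α=1: [232, 143, 65]
after L2 α=2/3: [118, 385/3, 41]
after L3 α=1/2: [367/2, 1069/6, 32]
after L4 α=2/3: [157/2, 2977/18, 22]
after L5 α=2/5: [599/10, 3301/30, 166/5]
after L7 α=2/3: [1979/30, 8161/90, 1366/15]
= [66, 91, 91]

(3,0) stack=L1,L2,L3,L4,L5; from [0,0,0]:
after L1 α=1/2: [38, 123/2, 70]
after L2 α=3/8: [86, 1845/16, 487/4]
after L3 α=7/8: [1003/8, 2517/128, 3203/32]
after L4 α=1/4: [4313/32, 36735/512, 11881/128]
after L5 α=2/3: [5209/96, 195455/1536, 70505/384]
→ [54, 127, 184]


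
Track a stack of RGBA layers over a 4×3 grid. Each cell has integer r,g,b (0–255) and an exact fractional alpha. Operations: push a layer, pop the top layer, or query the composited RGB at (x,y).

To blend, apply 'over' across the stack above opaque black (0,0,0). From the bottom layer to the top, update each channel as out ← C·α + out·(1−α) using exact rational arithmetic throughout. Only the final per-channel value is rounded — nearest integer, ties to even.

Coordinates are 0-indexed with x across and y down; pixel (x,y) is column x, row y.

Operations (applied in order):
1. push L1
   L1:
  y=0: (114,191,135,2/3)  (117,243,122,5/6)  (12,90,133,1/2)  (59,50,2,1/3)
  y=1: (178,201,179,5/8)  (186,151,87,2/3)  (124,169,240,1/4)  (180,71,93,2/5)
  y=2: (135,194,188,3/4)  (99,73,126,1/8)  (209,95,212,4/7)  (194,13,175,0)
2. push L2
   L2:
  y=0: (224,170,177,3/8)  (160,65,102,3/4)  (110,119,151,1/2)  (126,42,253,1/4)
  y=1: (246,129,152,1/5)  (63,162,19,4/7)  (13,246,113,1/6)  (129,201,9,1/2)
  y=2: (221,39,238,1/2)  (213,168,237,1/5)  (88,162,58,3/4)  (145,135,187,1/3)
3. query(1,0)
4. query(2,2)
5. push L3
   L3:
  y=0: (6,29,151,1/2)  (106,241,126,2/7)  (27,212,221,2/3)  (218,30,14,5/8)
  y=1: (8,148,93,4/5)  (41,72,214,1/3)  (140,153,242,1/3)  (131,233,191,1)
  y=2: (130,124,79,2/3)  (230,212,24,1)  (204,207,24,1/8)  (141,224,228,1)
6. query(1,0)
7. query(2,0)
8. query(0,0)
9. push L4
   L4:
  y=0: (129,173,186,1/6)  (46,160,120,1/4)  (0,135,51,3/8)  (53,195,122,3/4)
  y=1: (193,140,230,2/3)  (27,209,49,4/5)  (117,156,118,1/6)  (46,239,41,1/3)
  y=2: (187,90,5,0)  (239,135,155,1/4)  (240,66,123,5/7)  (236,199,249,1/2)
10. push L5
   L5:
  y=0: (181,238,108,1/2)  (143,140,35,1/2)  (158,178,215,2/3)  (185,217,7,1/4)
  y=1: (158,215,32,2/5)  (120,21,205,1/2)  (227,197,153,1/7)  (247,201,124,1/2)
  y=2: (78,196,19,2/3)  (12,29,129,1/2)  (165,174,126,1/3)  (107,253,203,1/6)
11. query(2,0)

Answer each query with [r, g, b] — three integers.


(1,0) stack=L1,L2; from [0,0,0]:
after L1 α=5/6: [195/2, 405/2, 305/3]
after L2 α=3/4: [1155/8, 795/8, 1223/12]
= [144, 99, 102]

at x=2,y=2 over L1,L2:
+L1 (α=4/7) → [836/7, 380/7, 848/7]
+L2 (α=3/4) → [671/7, 1891/14, 1033/14]
rounded: [96, 135, 74]

(1,0) stack=L1,L2,L3; from [0,0,0]:
L1 α=5/6: [195/2, 405/2, 305/3]
L2 α=3/4: [1155/8, 795/8, 1223/12]
L3 α=2/7: [7471/56, 7831/56, 9139/84]
→ [133, 140, 109]

at x=2,y=0 over L1,L2,L3:
L1 α=1/2: [6, 45, 133/2]
L2 α=1/2: [58, 82, 435/4]
L3 α=2/3: [112/3, 506/3, 2203/12]
= [37, 169, 184]

(0,0) stack=L1,L2,L3; from [0,0,0]:
after L1 α=2/3: [76, 382/3, 90]
after L2 α=3/8: [263/2, 430/3, 981/8]
after L3 α=1/2: [275/4, 517/6, 2189/16]
rounded: [69, 86, 137]

(2,0) stack=L1,L2,L3,L4,L5; from [0,0,0]:
after L1 α=1/2: [6, 45, 133/2]
after L2 α=1/2: [58, 82, 435/4]
after L3 α=2/3: [112/3, 506/3, 2203/12]
after L4 α=3/8: [70/3, 3745/24, 12851/96]
after L5 α=2/3: [1018/9, 12289/72, 54131/288]
= [113, 171, 188]
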